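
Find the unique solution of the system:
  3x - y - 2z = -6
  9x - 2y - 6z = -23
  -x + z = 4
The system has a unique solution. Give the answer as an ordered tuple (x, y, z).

Form the augmented matrix and row-reduce:
  [  3  -1  -2  |   -6 ]
  [  9  -2  -6  |  -23 ]
  [ -1   0   1  |    4 ]
r1 ← 1/3·r1
  [  1  -1/3  -2/3  |   -2 ]
  [  9    -2    -6  |  -23 ]
  [ -1     0     1  |    4 ]
r2 ← r2 − 9·r1
  [  1  -1/3  -2/3  |  -2 ]
  [  0     1     0  |  -5 ]
  [ -1     0     1  |   4 ]
r3 ← r3 + r1
  [ 1  -1/3  -2/3  |  -2 ]
  [ 0     1     0  |  -5 ]
  [ 0  -1/3   1/3  |   2 ]
r3 ← r3 + 1/3·r2
  [ 1  -1/3  -2/3  |   -2 ]
  [ 0     1     0  |   -5 ]
  [ 0     0   1/3  |  1/3 ]
r3 ← 3·r3
  [ 1  -1/3  -2/3  |  -2 ]
  [ 0     1     0  |  -5 ]
  [ 0     0     1  |   1 ]
r1 ← r1 + 2/3·r3
  [ 1  -1/3  0  |  -4/3 ]
  [ 0     1  0  |    -5 ]
  [ 0     0  1  |     1 ]
r1 ← r1 + 1/3·r2
  [ 1  0  0  |  -3 ]
  [ 0  1  0  |  -5 ]
  [ 0  0  1  |   1 ]
Reading off the last column: x = -3, y = -5, z = 1.

(-3, -5, 1)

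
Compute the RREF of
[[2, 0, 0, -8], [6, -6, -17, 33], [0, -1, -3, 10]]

[[1, 0, 0, -4], [0, 1, 0, -1], [0, 0, 1, -3]]

ρ1 -> 1/2·ρ1
ρ2 -> ρ2 − 6·ρ1
ρ2 -> -1/6·ρ2
ρ3 -> ρ3 + ρ2
ρ3 -> -6·ρ3
ρ2 -> ρ2 − 17/6·ρ3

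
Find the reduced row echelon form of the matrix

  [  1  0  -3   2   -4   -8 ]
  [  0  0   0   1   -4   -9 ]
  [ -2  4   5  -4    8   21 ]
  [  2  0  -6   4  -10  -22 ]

Add 2 times R1 to R3.
  [ 1  0  -3  2   -4   -8 ]
  [ 0  0   0  1   -4   -9 ]
  [ 0  4  -1  0    0    5 ]
  [ 2  0  -6  4  -10  -22 ]
Subtract 2 times R1 from R4.
  [ 1  0  -3  2  -4  -8 ]
  [ 0  0   0  1  -4  -9 ]
  [ 0  4  -1  0   0   5 ]
  [ 0  0   0  0  -2  -6 ]
Swap R2 and R3.
  [ 1  0  -3  2  -4  -8 ]
  [ 0  4  -1  0   0   5 ]
  [ 0  0   0  1  -4  -9 ]
  [ 0  0   0  0  -2  -6 ]
Multiply R2 by 1/4.
  [ 1  0    -3  2  -4   -8 ]
  [ 0  1  -1/4  0   0  5/4 ]
  [ 0  0     0  1  -4   -9 ]
  [ 0  0     0  0  -2   -6 ]
Multiply R4 by -1/2.
  [ 1  0    -3  2  -4   -8 ]
  [ 0  1  -1/4  0   0  5/4 ]
  [ 0  0     0  1  -4   -9 ]
  [ 0  0     0  0   1    3 ]
Add 4 times R4 to R3.
  [ 1  0    -3  2  -4   -8 ]
  [ 0  1  -1/4  0   0  5/4 ]
  [ 0  0     0  1   0    3 ]
  [ 0  0     0  0   1    3 ]
Add 4 times R4 to R1.
  [ 1  0    -3  2  0    4 ]
  [ 0  1  -1/4  0  0  5/4 ]
  [ 0  0     0  1  0    3 ]
  [ 0  0     0  0  1    3 ]
Subtract 2 times R3 from R1.
  [ 1  0    -3  0  0   -2 ]
  [ 0  1  -1/4  0  0  5/4 ]
  [ 0  0     0  1  0    3 ]
  [ 0  0     0  0  1    3 ]

[[1, 0, -3, 0, 0, -2], [0, 1, -1/4, 0, 0, 5/4], [0, 0, 0, 1, 0, 3], [0, 0, 0, 0, 1, 3]]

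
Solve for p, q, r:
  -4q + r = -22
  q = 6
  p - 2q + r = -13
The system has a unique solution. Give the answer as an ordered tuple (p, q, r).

(-3, 6, 2)

Form the augmented matrix and row-reduce:
  [ 0  -4  1  |  -22 ]
  [ 0   1  0  |    6 ]
  [ 1  -2  1  |  -13 ]
R1 ↔ R3
  [ 1  -2  1  |  -13 ]
  [ 0   1  0  |    6 ]
  [ 0  -4  1  |  -22 ]
R3 := R3 + 4·R2
  [ 1  -2  1  |  -13 ]
  [ 0   1  0  |    6 ]
  [ 0   0  1  |    2 ]
R1 := R1 − R3
  [ 1  -2  0  |  -15 ]
  [ 0   1  0  |    6 ]
  [ 0   0  1  |    2 ]
R1 := R1 + 2·R2
  [ 1  0  0  |  -3 ]
  [ 0  1  0  |   6 ]
  [ 0  0  1  |   2 ]
Reading off the last column: p = -3, q = 6, r = 2.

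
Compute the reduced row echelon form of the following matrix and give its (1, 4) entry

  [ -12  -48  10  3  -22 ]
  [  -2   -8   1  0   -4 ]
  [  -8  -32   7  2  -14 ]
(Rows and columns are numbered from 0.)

r1 -> -1/12·r1
  [  1    4  -5/6  -1/4  11/6 ]
  [ -2   -8     1     0    -4 ]
  [ -8  -32     7     2   -14 ]
r2 -> r2 + 2·r1
  [  1    4  -5/6  -1/4  11/6 ]
  [  0    0  -2/3  -1/2  -1/3 ]
  [ -8  -32     7     2   -14 ]
r3 -> r3 + 8·r1
  [ 1  4  -5/6  -1/4  11/6 ]
  [ 0  0  -2/3  -1/2  -1/3 ]
  [ 0  0   1/3     0   2/3 ]
r2 -> -3/2·r2
  [ 1  4  -5/6  -1/4  11/6 ]
  [ 0  0     1   3/4   1/2 ]
  [ 0  0   1/3     0   2/3 ]
r3 -> r3 − 1/3·r2
  [ 1  4  -5/6  -1/4  11/6 ]
  [ 0  0     1   3/4   1/2 ]
  [ 0  0     0  -1/4   1/2 ]
r3 -> -4·r3
  [ 1  4  -5/6  -1/4  11/6 ]
  [ 0  0     1   3/4   1/2 ]
  [ 0  0     0     1    -2 ]
r2 -> r2 − 3/4·r3
  [ 1  4  -5/6  -1/4  11/6 ]
  [ 0  0     1     0     2 ]
  [ 0  0     0     1    -2 ]
r1 -> r1 + 1/4·r3
  [ 1  4  -5/6  0  4/3 ]
  [ 0  0     1  0    2 ]
  [ 0  0     0  1   -2 ]
r1 -> r1 + 5/6·r2
  [ 1  4  0  0   3 ]
  [ 0  0  1  0   2 ]
  [ 0  0  0  1  -2 ]

2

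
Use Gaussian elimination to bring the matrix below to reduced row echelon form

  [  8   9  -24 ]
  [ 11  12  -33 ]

[[1, 0, -3], [0, 1, 0]]

Multiply R1 by 1/8.
Subtract 11 times R1 from R2.
Multiply R2 by -8/3.
Subtract 9/8 times R2 from R1.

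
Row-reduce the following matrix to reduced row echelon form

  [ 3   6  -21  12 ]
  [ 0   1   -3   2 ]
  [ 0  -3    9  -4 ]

R1 := 1/3·R1
  [ 1   2  -7   4 ]
  [ 0   1  -3   2 ]
  [ 0  -3   9  -4 ]
R3 := R3 + 3·R2
  [ 1  2  -7  4 ]
  [ 0  1  -3  2 ]
  [ 0  0   0  2 ]
R3 := 1/2·R3
  [ 1  2  -7  4 ]
  [ 0  1  -3  2 ]
  [ 0  0   0  1 ]
R2 := R2 − 2·R3
  [ 1  2  -7  4 ]
  [ 0  1  -3  0 ]
  [ 0  0   0  1 ]
R1 := R1 − 4·R3
  [ 1  2  -7  0 ]
  [ 0  1  -3  0 ]
  [ 0  0   0  1 ]
R1 := R1 − 2·R2
  [ 1  0  -1  0 ]
  [ 0  1  -3  0 ]
  [ 0  0   0  1 ]

[[1, 0, -1, 0], [0, 1, -3, 0], [0, 0, 0, 1]]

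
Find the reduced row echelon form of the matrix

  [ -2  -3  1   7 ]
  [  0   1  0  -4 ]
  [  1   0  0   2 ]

R1 := -1/2·R1
  [ 1  3/2  -1/2  -7/2 ]
  [ 0    1     0    -4 ]
  [ 1    0     0     2 ]
R3 := R3 − R1
  [ 1   3/2  -1/2  -7/2 ]
  [ 0     1     0    -4 ]
  [ 0  -3/2   1/2  11/2 ]
R3 := R3 + 3/2·R2
  [ 1  3/2  -1/2  -7/2 ]
  [ 0    1     0    -4 ]
  [ 0    0   1/2  -1/2 ]
R3 := 2·R3
  [ 1  3/2  -1/2  -7/2 ]
  [ 0    1     0    -4 ]
  [ 0    0     1    -1 ]
R1 := R1 + 1/2·R3
  [ 1  3/2  0  -4 ]
  [ 0    1  0  -4 ]
  [ 0    0  1  -1 ]
R1 := R1 − 3/2·R2
  [ 1  0  0   2 ]
  [ 0  1  0  -4 ]
  [ 0  0  1  -1 ]

[[1, 0, 0, 2], [0, 1, 0, -4], [0, 0, 1, -1]]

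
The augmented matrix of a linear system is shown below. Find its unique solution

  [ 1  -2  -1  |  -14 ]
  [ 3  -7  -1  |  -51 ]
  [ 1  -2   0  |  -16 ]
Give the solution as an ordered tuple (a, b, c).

(-6, 5, -2)

Subtract 3 times r1 from r2.
  [ 1  -2  -1  |  -14 ]
  [ 0  -1   2  |   -9 ]
  [ 1  -2   0  |  -16 ]
Subtract r1 from r3.
  [ 1  -2  -1  |  -14 ]
  [ 0  -1   2  |   -9 ]
  [ 0   0   1  |   -2 ]
Multiply r2 by -1.
  [ 1  -2  -1  |  -14 ]
  [ 0   1  -2  |    9 ]
  [ 0   0   1  |   -2 ]
Add 2 times r3 to r2.
  [ 1  -2  -1  |  -14 ]
  [ 0   1   0  |    5 ]
  [ 0   0   1  |   -2 ]
Add r3 to r1.
  [ 1  -2  0  |  -16 ]
  [ 0   1  0  |    5 ]
  [ 0   0  1  |   -2 ]
Add 2 times r2 to r1.
  [ 1  0  0  |  -6 ]
  [ 0  1  0  |   5 ]
  [ 0  0  1  |  -2 ]
Reading off the last column: a = -6, b = 5, c = -2.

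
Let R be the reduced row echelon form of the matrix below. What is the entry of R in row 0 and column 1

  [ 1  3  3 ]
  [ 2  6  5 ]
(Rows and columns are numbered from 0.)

3

R2 := R2 − 2·R1
R2 := -1·R2
R1 := R1 − 3·R2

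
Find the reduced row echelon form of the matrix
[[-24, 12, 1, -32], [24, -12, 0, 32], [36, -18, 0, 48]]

[[1, -1/2, 0, 4/3], [0, 0, 1, 0], [0, 0, 0, 0]]

R1 ← -1/24·R1
R2 ← R2 − 24·R1
R3 ← R3 − 36·R1
R3 ← R3 − 3/2·R2
R1 ← R1 + 1/24·R2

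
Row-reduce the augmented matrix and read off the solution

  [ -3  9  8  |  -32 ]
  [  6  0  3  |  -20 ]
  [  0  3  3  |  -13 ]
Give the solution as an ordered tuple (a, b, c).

ρ1 → -1/3·ρ1
  [ 1  -3  -8/3  |  32/3 ]
  [ 6   0     3  |   -20 ]
  [ 0   3     3  |   -13 ]
ρ2 → ρ2 − 6·ρ1
  [ 1  -3  -8/3  |  32/3 ]
  [ 0  18    19  |   -84 ]
  [ 0   3     3  |   -13 ]
ρ2 → 1/18·ρ2
  [ 1  -3   -8/3  |   32/3 ]
  [ 0   1  19/18  |  -14/3 ]
  [ 0   3      3  |    -13 ]
ρ3 → ρ3 − 3·ρ2
  [ 1  -3   -8/3  |   32/3 ]
  [ 0   1  19/18  |  -14/3 ]
  [ 0   0   -1/6  |      1 ]
ρ3 → -6·ρ3
  [ 1  -3   -8/3  |   32/3 ]
  [ 0   1  19/18  |  -14/3 ]
  [ 0   0      1  |     -6 ]
ρ2 → ρ2 − 19/18·ρ3
  [ 1  -3  -8/3  |  32/3 ]
  [ 0   1     0  |   5/3 ]
  [ 0   0     1  |    -6 ]
ρ1 → ρ1 + 8/3·ρ3
  [ 1  -3  0  |  -16/3 ]
  [ 0   1  0  |    5/3 ]
  [ 0   0  1  |     -6 ]
ρ1 → ρ1 + 3·ρ2
  [ 1  0  0  |  -1/3 ]
  [ 0  1  0  |   5/3 ]
  [ 0  0  1  |    -6 ]
Reading off the last column: a = -1/3, b = 5/3, c = -6.

(-1/3, 5/3, -6)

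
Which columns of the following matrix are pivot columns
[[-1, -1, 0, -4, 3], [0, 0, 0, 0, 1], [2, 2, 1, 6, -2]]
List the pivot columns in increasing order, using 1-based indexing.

ρ1 -> -1·ρ1
  [ 1  1  0  4  -3 ]
  [ 0  0  0  0   1 ]
  [ 2  2  1  6  -2 ]
ρ3 -> ρ3 − 2·ρ1
  [ 1  1  0   4  -3 ]
  [ 0  0  0   0   1 ]
  [ 0  0  1  -2   4 ]
ρ2 <-> ρ3
  [ 1  1  0   4  -3 ]
  [ 0  0  1  -2   4 ]
  [ 0  0  0   0   1 ]
ρ2 -> ρ2 − 4·ρ3
  [ 1  1  0   4  -3 ]
  [ 0  0  1  -2   0 ]
  [ 0  0  0   0   1 ]
ρ1 -> ρ1 + 3·ρ3
  [ 1  1  0   4  0 ]
  [ 0  0  1  -2  0 ]
  [ 0  0  0   0  1 ]
Pivot columns are the columns containing a leading 1.

1, 3, 5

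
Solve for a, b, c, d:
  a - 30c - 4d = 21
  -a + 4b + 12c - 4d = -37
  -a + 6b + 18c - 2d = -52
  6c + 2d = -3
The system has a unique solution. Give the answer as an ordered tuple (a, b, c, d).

Form the augmented matrix and row-reduce:
  [  1  0  -30  -4  |   21 ]
  [ -1  4   12  -4  |  -37 ]
  [ -1  6   18  -2  |  -52 ]
  [  0  0    6   2  |   -3 ]
r2 → r2 + r1
  [  1  0  -30  -4  |   21 ]
  [  0  4  -18  -8  |  -16 ]
  [ -1  6   18  -2  |  -52 ]
  [  0  0    6   2  |   -3 ]
r3 → r3 + r1
  [ 1  0  -30  -4  |   21 ]
  [ 0  4  -18  -8  |  -16 ]
  [ 0  6  -12  -6  |  -31 ]
  [ 0  0    6   2  |   -3 ]
r2 → 1/4·r2
  [ 1  0   -30  -4  |   21 ]
  [ 0  1  -9/2  -2  |   -4 ]
  [ 0  6   -12  -6  |  -31 ]
  [ 0  0     6   2  |   -3 ]
r3 → r3 − 6·r2
  [ 1  0   -30  -4  |  21 ]
  [ 0  1  -9/2  -2  |  -4 ]
  [ 0  0    15   6  |  -7 ]
  [ 0  0     6   2  |  -3 ]
r3 → 1/15·r3
  [ 1  0   -30   -4  |     21 ]
  [ 0  1  -9/2   -2  |     -4 ]
  [ 0  0     1  2/5  |  -7/15 ]
  [ 0  0     6    2  |     -3 ]
r4 → r4 − 6·r3
  [ 1  0   -30    -4  |     21 ]
  [ 0  1  -9/2    -2  |     -4 ]
  [ 0  0     1   2/5  |  -7/15 ]
  [ 0  0     0  -2/5  |   -1/5 ]
r4 → -5/2·r4
  [ 1  0   -30   -4  |     21 ]
  [ 0  1  -9/2   -2  |     -4 ]
  [ 0  0     1  2/5  |  -7/15 ]
  [ 0  0     0    1  |    1/2 ]
r3 → r3 − 2/5·r4
  [ 1  0   -30  -4  |    21 ]
  [ 0  1  -9/2  -2  |    -4 ]
  [ 0  0     1   0  |  -2/3 ]
  [ 0  0     0   1  |   1/2 ]
r2 → r2 + 2·r4
  [ 1  0   -30  -4  |    21 ]
  [ 0  1  -9/2   0  |    -3 ]
  [ 0  0     1   0  |  -2/3 ]
  [ 0  0     0   1  |   1/2 ]
r1 → r1 + 4·r4
  [ 1  0   -30  0  |    23 ]
  [ 0  1  -9/2  0  |    -3 ]
  [ 0  0     1  0  |  -2/3 ]
  [ 0  0     0  1  |   1/2 ]
r2 → r2 + 9/2·r3
  [ 1  0  -30  0  |    23 ]
  [ 0  1    0  0  |    -6 ]
  [ 0  0    1  0  |  -2/3 ]
  [ 0  0    0  1  |   1/2 ]
r1 → r1 + 30·r3
  [ 1  0  0  0  |     3 ]
  [ 0  1  0  0  |    -6 ]
  [ 0  0  1  0  |  -2/3 ]
  [ 0  0  0  1  |   1/2 ]
Reading off the last column: a = 3, b = -6, c = -2/3, d = 1/2.

(3, -6, -2/3, 1/2)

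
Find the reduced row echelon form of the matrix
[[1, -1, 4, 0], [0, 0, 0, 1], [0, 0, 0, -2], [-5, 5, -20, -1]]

Add 5 times R1 to R4.
Add 2 times R2 to R3.
Add R2 to R4.

[[1, -1, 4, 0], [0, 0, 0, 1], [0, 0, 0, 0], [0, 0, 0, 0]]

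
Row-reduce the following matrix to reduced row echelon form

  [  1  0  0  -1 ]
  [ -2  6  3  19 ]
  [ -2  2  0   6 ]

[[1, 0, 0, -1], [0, 1, 0, 2], [0, 0, 1, 5/3]]

Add 2 times R1 to R2.
Add 2 times R1 to R3.
Multiply R2 by 1/6.
Subtract 2 times R2 from R3.
Multiply R3 by -1.
Subtract 1/2 times R3 from R2.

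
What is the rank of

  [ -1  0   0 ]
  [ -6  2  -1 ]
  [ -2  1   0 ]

rank = 3

Multiply R1 by -1.
  [  1  0   0 ]
  [ -6  2  -1 ]
  [ -2  1   0 ]
Add 6 times R1 to R2.
  [  1  0   0 ]
  [  0  2  -1 ]
  [ -2  1   0 ]
Add 2 times R1 to R3.
  [ 1  0   0 ]
  [ 0  2  -1 ]
  [ 0  1   0 ]
Multiply R2 by 1/2.
  [ 1  0     0 ]
  [ 0  1  -1/2 ]
  [ 0  1     0 ]
Subtract R2 from R3.
  [ 1  0     0 ]
  [ 0  1  -1/2 ]
  [ 0  0   1/2 ]
Multiply R3 by 2.
  [ 1  0     0 ]
  [ 0  1  -1/2 ]
  [ 0  0     1 ]
Add 1/2 times R3 to R2.
  [ 1  0  0 ]
  [ 0  1  0 ]
  [ 0  0  1 ]
The reduced form has 3 nonzero rows.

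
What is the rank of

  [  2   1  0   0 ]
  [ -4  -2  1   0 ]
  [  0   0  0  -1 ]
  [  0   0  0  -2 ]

rank = 3

R1 := 1/2·R1
  [  1  1/2  0   0 ]
  [ -4   -2  1   0 ]
  [  0    0  0  -1 ]
  [  0    0  0  -2 ]
R2 := R2 + 4·R1
  [ 1  1/2  0   0 ]
  [ 0    0  1   0 ]
  [ 0    0  0  -1 ]
  [ 0    0  0  -2 ]
R3 := -1·R3
  [ 1  1/2  0   0 ]
  [ 0    0  1   0 ]
  [ 0    0  0   1 ]
  [ 0    0  0  -2 ]
R4 := R4 + 2·R3
  [ 1  1/2  0  0 ]
  [ 0    0  1  0 ]
  [ 0    0  0  1 ]
  [ 0    0  0  0 ]
The reduced form has 3 nonzero rows.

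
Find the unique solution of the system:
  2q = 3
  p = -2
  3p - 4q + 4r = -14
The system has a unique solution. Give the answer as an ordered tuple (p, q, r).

(-2, 3/2, -1/2)

Form the augmented matrix and row-reduce:
  [ 0   2  0  |    3 ]
  [ 1   0  0  |   -2 ]
  [ 3  -4  4  |  -14 ]
R1 <=> R2
R3 -> R3 − 3·R1
R2 -> 1/2·R2
R3 -> R3 + 4·R2
R3 -> 1/4·R3
Reading off the last column: p = -2, q = 3/2, r = -1/2.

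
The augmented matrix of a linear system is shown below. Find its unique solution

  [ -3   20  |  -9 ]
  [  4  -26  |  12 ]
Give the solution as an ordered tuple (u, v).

(3, 0)

Multiply R1 by -1/3.
  [ 1  -20/3  |   3 ]
  [ 4    -26  |  12 ]
Subtract 4 times R1 from R2.
  [ 1  -20/3  |  3 ]
  [ 0    2/3  |  0 ]
Multiply R2 by 3/2.
  [ 1  -20/3  |  3 ]
  [ 0      1  |  0 ]
Add 20/3 times R2 to R1.
  [ 1  0  |  3 ]
  [ 0  1  |  0 ]
Reading off the last column: u = 3, v = 0.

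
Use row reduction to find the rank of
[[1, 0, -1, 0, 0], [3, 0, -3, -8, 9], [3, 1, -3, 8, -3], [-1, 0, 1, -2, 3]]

rank = 4

ρ2 -> ρ2 − 3·ρ1
ρ3 -> ρ3 − 3·ρ1
ρ4 -> ρ4 + ρ1
ρ2 <=> ρ3
ρ3 -> -1/8·ρ3
ρ4 -> ρ4 + 2·ρ3
ρ4 -> 4/3·ρ4
ρ3 -> ρ3 + 9/8·ρ4
ρ2 -> ρ2 + 3·ρ4
ρ2 -> ρ2 − 8·ρ3
The reduced form has 4 nonzero rows.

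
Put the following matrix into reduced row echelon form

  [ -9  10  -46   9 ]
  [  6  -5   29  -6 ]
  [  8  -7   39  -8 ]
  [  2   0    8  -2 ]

R1 → -1/9·R1
  [ 1  -10/9  46/9  -1 ]
  [ 6     -5    29  -6 ]
  [ 8     -7    39  -8 ]
  [ 2      0     8  -2 ]
R2 → R2 − 6·R1
  [ 1  -10/9  46/9  -1 ]
  [ 0    5/3  -5/3   0 ]
  [ 8     -7    39  -8 ]
  [ 2      0     8  -2 ]
R3 → R3 − 8·R1
  [ 1  -10/9   46/9  -1 ]
  [ 0    5/3   -5/3   0 ]
  [ 0   17/9  -17/9   0 ]
  [ 2      0      8  -2 ]
R4 → R4 − 2·R1
  [ 1  -10/9   46/9  -1 ]
  [ 0    5/3   -5/3   0 ]
  [ 0   17/9  -17/9   0 ]
  [ 0   20/9  -20/9   0 ]
R2 → 3/5·R2
  [ 1  -10/9   46/9  -1 ]
  [ 0      1     -1   0 ]
  [ 0   17/9  -17/9   0 ]
  [ 0   20/9  -20/9   0 ]
R3 → R3 − 17/9·R2
  [ 1  -10/9   46/9  -1 ]
  [ 0      1     -1   0 ]
  [ 0      0      0   0 ]
  [ 0   20/9  -20/9   0 ]
R4 → R4 − 20/9·R2
  [ 1  -10/9  46/9  -1 ]
  [ 0      1    -1   0 ]
  [ 0      0     0   0 ]
  [ 0      0     0   0 ]
R1 → R1 + 10/9·R2
  [ 1  0   4  -1 ]
  [ 0  1  -1   0 ]
  [ 0  0   0   0 ]
  [ 0  0   0   0 ]

[[1, 0, 4, -1], [0, 1, -1, 0], [0, 0, 0, 0], [0, 0, 0, 0]]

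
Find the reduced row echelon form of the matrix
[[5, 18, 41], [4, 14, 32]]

[[1, 0, 1], [0, 1, 2]]

R1 → 1/5·R1
  [ 1  18/5  41/5 ]
  [ 4    14    32 ]
R2 → R2 − 4·R1
  [ 1  18/5  41/5 ]
  [ 0  -2/5  -4/5 ]
R2 → -5/2·R2
  [ 1  18/5  41/5 ]
  [ 0     1     2 ]
R1 → R1 − 18/5·R2
  [ 1  0  1 ]
  [ 0  1  2 ]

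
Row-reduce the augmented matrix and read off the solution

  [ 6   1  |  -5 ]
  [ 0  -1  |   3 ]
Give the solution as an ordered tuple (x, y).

r1 := 1/6·r1
  [ 1  1/6  |  -5/6 ]
  [ 0   -1  |     3 ]
r2 := -1·r2
  [ 1  1/6  |  -5/6 ]
  [ 0    1  |    -3 ]
r1 := r1 − 1/6·r2
  [ 1  0  |  -1/3 ]
  [ 0  1  |    -3 ]
Reading off the last column: x = -1/3, y = -3.

(-1/3, -3)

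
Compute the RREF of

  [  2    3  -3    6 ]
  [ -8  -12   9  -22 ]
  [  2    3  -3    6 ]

[[1, 3/2, 0, 2], [0, 0, 1, -2/3], [0, 0, 0, 0]]

ρ1 -> 1/2·ρ1
ρ2 -> ρ2 + 8·ρ1
ρ3 -> ρ3 − 2·ρ1
ρ2 -> -1/3·ρ2
ρ1 -> ρ1 + 3/2·ρ2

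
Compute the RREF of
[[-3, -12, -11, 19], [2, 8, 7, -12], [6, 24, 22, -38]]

[[1, 4, 0, 1], [0, 0, 1, -2], [0, 0, 0, 0]]

Multiply R1 by -1/3.
  [ 1   4  11/3  -19/3 ]
  [ 2   8     7    -12 ]
  [ 6  24    22    -38 ]
Subtract 2 times R1 from R2.
  [ 1   4  11/3  -19/3 ]
  [ 0   0  -1/3    2/3 ]
  [ 6  24    22    -38 ]
Subtract 6 times R1 from R3.
  [ 1  4  11/3  -19/3 ]
  [ 0  0  -1/3    2/3 ]
  [ 0  0     0      0 ]
Multiply R2 by -3.
  [ 1  4  11/3  -19/3 ]
  [ 0  0     1     -2 ]
  [ 0  0     0      0 ]
Subtract 11/3 times R2 from R1.
  [ 1  4  0   1 ]
  [ 0  0  1  -2 ]
  [ 0  0  0   0 ]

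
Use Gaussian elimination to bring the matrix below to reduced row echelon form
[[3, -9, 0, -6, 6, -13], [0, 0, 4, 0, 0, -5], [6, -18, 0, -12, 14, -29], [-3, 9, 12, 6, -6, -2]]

[[1, -3, 0, -2, 0, -4/3], [0, 0, 1, 0, 0, -5/4], [0, 0, 0, 0, 1, -3/2], [0, 0, 0, 0, 0, 0]]

ρ1 ← 1/3·ρ1
  [  1   -3   0   -2   2  -13/3 ]
  [  0    0   4    0   0     -5 ]
  [  6  -18   0  -12  14    -29 ]
  [ -3    9  12    6  -6     -2 ]
ρ3 ← ρ3 − 6·ρ1
  [  1  -3   0  -2   2  -13/3 ]
  [  0   0   4   0   0     -5 ]
  [  0   0   0   0   2     -3 ]
  [ -3   9  12   6  -6     -2 ]
ρ4 ← ρ4 + 3·ρ1
  [ 1  -3   0  -2  2  -13/3 ]
  [ 0   0   4   0  0     -5 ]
  [ 0   0   0   0  2     -3 ]
  [ 0   0  12   0  0    -15 ]
ρ2 ← 1/4·ρ2
  [ 1  -3   0  -2  2  -13/3 ]
  [ 0   0   1   0  0   -5/4 ]
  [ 0   0   0   0  2     -3 ]
  [ 0   0  12   0  0    -15 ]
ρ4 ← ρ4 − 12·ρ2
  [ 1  -3  0  -2  2  -13/3 ]
  [ 0   0  1   0  0   -5/4 ]
  [ 0   0  0   0  2     -3 ]
  [ 0   0  0   0  0      0 ]
ρ3 ← 1/2·ρ3
  [ 1  -3  0  -2  2  -13/3 ]
  [ 0   0  1   0  0   -5/4 ]
  [ 0   0  0   0  1   -3/2 ]
  [ 0   0  0   0  0      0 ]
ρ1 ← ρ1 − 2·ρ3
  [ 1  -3  0  -2  0  -4/3 ]
  [ 0   0  1   0  0  -5/4 ]
  [ 0   0  0   0  1  -3/2 ]
  [ 0   0  0   0  0     0 ]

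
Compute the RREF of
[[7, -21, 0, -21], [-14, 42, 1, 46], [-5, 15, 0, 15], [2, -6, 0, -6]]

[[1, -3, 0, -3], [0, 0, 1, 4], [0, 0, 0, 0], [0, 0, 0, 0]]

ρ1 -> 1/7·ρ1
  [   1  -3  0  -3 ]
  [ -14  42  1  46 ]
  [  -5  15  0  15 ]
  [   2  -6  0  -6 ]
ρ2 -> ρ2 + 14·ρ1
  [  1  -3  0  -3 ]
  [  0   0  1   4 ]
  [ -5  15  0  15 ]
  [  2  -6  0  -6 ]
ρ3 -> ρ3 + 5·ρ1
  [ 1  -3  0  -3 ]
  [ 0   0  1   4 ]
  [ 0   0  0   0 ]
  [ 2  -6  0  -6 ]
ρ4 -> ρ4 − 2·ρ1
  [ 1  -3  0  -3 ]
  [ 0   0  1   4 ]
  [ 0   0  0   0 ]
  [ 0   0  0   0 ]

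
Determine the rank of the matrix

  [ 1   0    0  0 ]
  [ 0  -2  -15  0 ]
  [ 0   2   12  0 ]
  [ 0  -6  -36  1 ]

Multiply R2 by -1/2.
  [ 1   0     0  0 ]
  [ 0   1  15/2  0 ]
  [ 0   2    12  0 ]
  [ 0  -6   -36  1 ]
Subtract 2 times R2 from R3.
  [ 1   0     0  0 ]
  [ 0   1  15/2  0 ]
  [ 0   0    -3  0 ]
  [ 0  -6   -36  1 ]
Add 6 times R2 to R4.
  [ 1  0     0  0 ]
  [ 0  1  15/2  0 ]
  [ 0  0    -3  0 ]
  [ 0  0     9  1 ]
Multiply R3 by -1/3.
  [ 1  0     0  0 ]
  [ 0  1  15/2  0 ]
  [ 0  0     1  0 ]
  [ 0  0     9  1 ]
Subtract 9 times R3 from R4.
  [ 1  0     0  0 ]
  [ 0  1  15/2  0 ]
  [ 0  0     1  0 ]
  [ 0  0     0  1 ]
Subtract 15/2 times R3 from R2.
  [ 1  0  0  0 ]
  [ 0  1  0  0 ]
  [ 0  0  1  0 ]
  [ 0  0  0  1 ]
The reduced form has 4 nonzero rows.

rank = 4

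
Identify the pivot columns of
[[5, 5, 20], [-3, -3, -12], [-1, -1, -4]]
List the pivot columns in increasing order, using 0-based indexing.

r1 ← 1/5·r1
  [  1   1    4 ]
  [ -3  -3  -12 ]
  [ -1  -1   -4 ]
r2 ← r2 + 3·r1
  [  1   1   4 ]
  [  0   0   0 ]
  [ -1  -1  -4 ]
r3 ← r3 + r1
  [ 1  1  4 ]
  [ 0  0  0 ]
  [ 0  0  0 ]
Pivot columns are the columns containing a leading 1.

0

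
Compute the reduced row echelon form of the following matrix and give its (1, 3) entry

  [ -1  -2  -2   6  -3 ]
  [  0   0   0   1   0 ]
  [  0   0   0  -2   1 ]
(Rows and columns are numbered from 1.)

r1 ← -1·r1
  [ 1  2  2  -6  3 ]
  [ 0  0  0   1  0 ]
  [ 0  0  0  -2  1 ]
r3 ← r3 + 2·r2
  [ 1  2  2  -6  3 ]
  [ 0  0  0   1  0 ]
  [ 0  0  0   0  1 ]
r1 ← r1 − 3·r3
  [ 1  2  2  -6  0 ]
  [ 0  0  0   1  0 ]
  [ 0  0  0   0  1 ]
r1 ← r1 + 6·r2
  [ 1  2  2  0  0 ]
  [ 0  0  0  1  0 ]
  [ 0  0  0  0  1 ]

2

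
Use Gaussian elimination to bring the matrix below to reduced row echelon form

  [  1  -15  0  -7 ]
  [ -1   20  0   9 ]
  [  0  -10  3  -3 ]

R2 := R2 + R1
  [ 1  -15  0  -7 ]
  [ 0    5  0   2 ]
  [ 0  -10  3  -3 ]
R2 := 1/5·R2
  [ 1  -15  0   -7 ]
  [ 0    1  0  2/5 ]
  [ 0  -10  3   -3 ]
R3 := R3 + 10·R2
  [ 1  -15  0   -7 ]
  [ 0    1  0  2/5 ]
  [ 0    0  3    1 ]
R3 := 1/3·R3
  [ 1  -15  0   -7 ]
  [ 0    1  0  2/5 ]
  [ 0    0  1  1/3 ]
R1 := R1 + 15·R2
  [ 1  0  0   -1 ]
  [ 0  1  0  2/5 ]
  [ 0  0  1  1/3 ]

[[1, 0, 0, -1], [0, 1, 0, 2/5], [0, 0, 1, 1/3]]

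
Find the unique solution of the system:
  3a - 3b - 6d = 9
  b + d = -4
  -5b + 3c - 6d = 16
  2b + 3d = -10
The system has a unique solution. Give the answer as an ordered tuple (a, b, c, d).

Form the augmented matrix and row-reduce:
  [ 3  -3  0  -6  |    9 ]
  [ 0   1  0   1  |   -4 ]
  [ 0  -5  3  -6  |   16 ]
  [ 0   2  0   3  |  -10 ]
R1 -> 1/3·R1
R3 -> R3 + 5·R2
R4 -> R4 − 2·R2
R3 -> 1/3·R3
R3 -> R3 + 1/3·R4
R2 -> R2 − R4
R1 -> R1 + 2·R4
R1 -> R1 + R2
Reading off the last column: a = -3, b = -2, c = -2, d = -2.

(-3, -2, -2, -2)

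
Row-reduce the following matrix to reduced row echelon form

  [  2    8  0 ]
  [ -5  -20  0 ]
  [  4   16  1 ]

Multiply R1 by 1/2.
Add 5 times R1 to R2.
Subtract 4 times R1 from R3.
Swap R2 and R3.

[[1, 4, 0], [0, 0, 1], [0, 0, 0]]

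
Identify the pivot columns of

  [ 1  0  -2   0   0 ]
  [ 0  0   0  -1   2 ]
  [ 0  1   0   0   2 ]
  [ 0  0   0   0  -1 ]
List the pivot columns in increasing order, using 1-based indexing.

ρ2 <-> ρ3
  [ 1  0  -2   0   0 ]
  [ 0  1   0   0   2 ]
  [ 0  0   0  -1   2 ]
  [ 0  0   0   0  -1 ]
ρ3 ← -1·ρ3
  [ 1  0  -2  0   0 ]
  [ 0  1   0  0   2 ]
  [ 0  0   0  1  -2 ]
  [ 0  0   0  0  -1 ]
ρ4 ← -1·ρ4
  [ 1  0  -2  0   0 ]
  [ 0  1   0  0   2 ]
  [ 0  0   0  1  -2 ]
  [ 0  0   0  0   1 ]
ρ3 ← ρ3 + 2·ρ4
  [ 1  0  -2  0  0 ]
  [ 0  1   0  0  2 ]
  [ 0  0   0  1  0 ]
  [ 0  0   0  0  1 ]
ρ2 ← ρ2 − 2·ρ4
  [ 1  0  -2  0  0 ]
  [ 0  1   0  0  0 ]
  [ 0  0   0  1  0 ]
  [ 0  0   0  0  1 ]
Pivot columns are the columns containing a leading 1.

1, 2, 4, 5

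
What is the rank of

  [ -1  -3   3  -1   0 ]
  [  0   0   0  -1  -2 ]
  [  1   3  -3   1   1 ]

rank = 3

R1 → -1·R1
  [ 1  3  -3   1   0 ]
  [ 0  0   0  -1  -2 ]
  [ 1  3  -3   1   1 ]
R3 → R3 − R1
  [ 1  3  -3   1   0 ]
  [ 0  0   0  -1  -2 ]
  [ 0  0   0   0   1 ]
R2 → -1·R2
  [ 1  3  -3  1  0 ]
  [ 0  0   0  1  2 ]
  [ 0  0   0  0  1 ]
R2 → R2 − 2·R3
  [ 1  3  -3  1  0 ]
  [ 0  0   0  1  0 ]
  [ 0  0   0  0  1 ]
R1 → R1 − R2
  [ 1  3  -3  0  0 ]
  [ 0  0   0  1  0 ]
  [ 0  0   0  0  1 ]
The reduced form has 3 nonzero rows.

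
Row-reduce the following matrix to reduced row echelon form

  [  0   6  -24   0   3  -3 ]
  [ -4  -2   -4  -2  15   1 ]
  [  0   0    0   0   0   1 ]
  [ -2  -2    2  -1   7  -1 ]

[[1, 0, 3, 1/2, -4, 0], [0, 1, -4, 0, 1/2, 0], [0, 0, 0, 0, 0, 1], [0, 0, 0, 0, 0, 0]]

Swap ρ1 and ρ2.
  [ -4  -2   -4  -2  15   1 ]
  [  0   6  -24   0   3  -3 ]
  [  0   0    0   0   0   1 ]
  [ -2  -2    2  -1   7  -1 ]
Multiply ρ1 by -1/4.
  [  1  1/2    1  1/2  -15/4  -1/4 ]
  [  0    6  -24    0      3    -3 ]
  [  0    0    0    0      0     1 ]
  [ -2   -2    2   -1      7    -1 ]
Add 2 times ρ1 to ρ4.
  [ 1  1/2    1  1/2  -15/4  -1/4 ]
  [ 0    6  -24    0      3    -3 ]
  [ 0    0    0    0      0     1 ]
  [ 0   -1    4    0   -1/2  -3/2 ]
Multiply ρ2 by 1/6.
  [ 1  1/2   1  1/2  -15/4  -1/4 ]
  [ 0    1  -4    0    1/2  -1/2 ]
  [ 0    0   0    0      0     1 ]
  [ 0   -1   4    0   -1/2  -3/2 ]
Add ρ2 to ρ4.
  [ 1  1/2   1  1/2  -15/4  -1/4 ]
  [ 0    1  -4    0    1/2  -1/2 ]
  [ 0    0   0    0      0     1 ]
  [ 0    0   0    0      0    -2 ]
Add 2 times ρ3 to ρ4.
  [ 1  1/2   1  1/2  -15/4  -1/4 ]
  [ 0    1  -4    0    1/2  -1/2 ]
  [ 0    0   0    0      0     1 ]
  [ 0    0   0    0      0     0 ]
Add 1/2 times ρ3 to ρ2.
  [ 1  1/2   1  1/2  -15/4  -1/4 ]
  [ 0    1  -4    0    1/2     0 ]
  [ 0    0   0    0      0     1 ]
  [ 0    0   0    0      0     0 ]
Add 1/4 times ρ3 to ρ1.
  [ 1  1/2   1  1/2  -15/4  0 ]
  [ 0    1  -4    0    1/2  0 ]
  [ 0    0   0    0      0  1 ]
  [ 0    0   0    0      0  0 ]
Subtract 1/2 times ρ2 from ρ1.
  [ 1  0   3  1/2   -4  0 ]
  [ 0  1  -4    0  1/2  0 ]
  [ 0  0   0    0    0  1 ]
  [ 0  0   0    0    0  0 ]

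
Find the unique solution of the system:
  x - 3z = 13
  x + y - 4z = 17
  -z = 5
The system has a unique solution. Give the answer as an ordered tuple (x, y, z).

(-2, -1, -5)

Form the augmented matrix and row-reduce:
  [ 1  0  -3  |  13 ]
  [ 1  1  -4  |  17 ]
  [ 0  0  -1  |   5 ]
Subtract R1 from R2.
Multiply R3 by -1.
Add R3 to R2.
Add 3 times R3 to R1.
Reading off the last column: x = -2, y = -1, z = -5.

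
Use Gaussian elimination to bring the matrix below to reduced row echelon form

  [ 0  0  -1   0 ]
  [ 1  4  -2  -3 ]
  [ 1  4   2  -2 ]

R1 <-> R2
  [ 1  4  -2  -3 ]
  [ 0  0  -1   0 ]
  [ 1  4   2  -2 ]
R3 ← R3 − R1
  [ 1  4  -2  -3 ]
  [ 0  0  -1   0 ]
  [ 0  0   4   1 ]
R2 ← -1·R2
  [ 1  4  -2  -3 ]
  [ 0  0   1   0 ]
  [ 0  0   4   1 ]
R3 ← R3 − 4·R2
  [ 1  4  -2  -3 ]
  [ 0  0   1   0 ]
  [ 0  0   0   1 ]
R1 ← R1 + 3·R3
  [ 1  4  -2  0 ]
  [ 0  0   1  0 ]
  [ 0  0   0  1 ]
R1 ← R1 + 2·R2
  [ 1  4  0  0 ]
  [ 0  0  1  0 ]
  [ 0  0  0  1 ]

[[1, 4, 0, 0], [0, 0, 1, 0], [0, 0, 0, 1]]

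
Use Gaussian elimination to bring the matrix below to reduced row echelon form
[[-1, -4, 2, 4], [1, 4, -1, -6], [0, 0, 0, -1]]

R1 → -1·R1
  [ 1  4  -2  -4 ]
  [ 1  4  -1  -6 ]
  [ 0  0   0  -1 ]
R2 → R2 − R1
  [ 1  4  -2  -4 ]
  [ 0  0   1  -2 ]
  [ 0  0   0  -1 ]
R3 → -1·R3
  [ 1  4  -2  -4 ]
  [ 0  0   1  -2 ]
  [ 0  0   0   1 ]
R2 → R2 + 2·R3
  [ 1  4  -2  -4 ]
  [ 0  0   1   0 ]
  [ 0  0   0   1 ]
R1 → R1 + 4·R3
  [ 1  4  -2  0 ]
  [ 0  0   1  0 ]
  [ 0  0   0  1 ]
R1 → R1 + 2·R2
  [ 1  4  0  0 ]
  [ 0  0  1  0 ]
  [ 0  0  0  1 ]

[[1, 4, 0, 0], [0, 0, 1, 0], [0, 0, 0, 1]]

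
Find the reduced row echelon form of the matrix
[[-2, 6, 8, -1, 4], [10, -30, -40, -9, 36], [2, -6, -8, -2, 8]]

[[1, -3, -4, 0, 0], [0, 0, 0, 1, -4], [0, 0, 0, 0, 0]]

Multiply r1 by -1/2.
  [  1   -3   -4  1/2  -2 ]
  [ 10  -30  -40   -9  36 ]
  [  2   -6   -8   -2   8 ]
Subtract 10 times r1 from r2.
  [ 1  -3  -4  1/2  -2 ]
  [ 0   0   0  -14  56 ]
  [ 2  -6  -8   -2   8 ]
Subtract 2 times r1 from r3.
  [ 1  -3  -4  1/2  -2 ]
  [ 0   0   0  -14  56 ]
  [ 0   0   0   -3  12 ]
Multiply r2 by -1/14.
  [ 1  -3  -4  1/2  -2 ]
  [ 0   0   0    1  -4 ]
  [ 0   0   0   -3  12 ]
Add 3 times r2 to r3.
  [ 1  -3  -4  1/2  -2 ]
  [ 0   0   0    1  -4 ]
  [ 0   0   0    0   0 ]
Subtract 1/2 times r2 from r1.
  [ 1  -3  -4  0   0 ]
  [ 0   0   0  1  -4 ]
  [ 0   0   0  0   0 ]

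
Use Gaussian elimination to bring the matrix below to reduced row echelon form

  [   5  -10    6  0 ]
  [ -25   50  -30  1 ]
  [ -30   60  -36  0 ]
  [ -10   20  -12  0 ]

[[1, -2, 6/5, 0], [0, 0, 0, 1], [0, 0, 0, 0], [0, 0, 0, 0]]

R1 := 1/5·R1
  [   1  -2  6/5  0 ]
  [ -25  50  -30  1 ]
  [ -30  60  -36  0 ]
  [ -10  20  -12  0 ]
R2 := R2 + 25·R1
  [   1  -2  6/5  0 ]
  [   0   0    0  1 ]
  [ -30  60  -36  0 ]
  [ -10  20  -12  0 ]
R3 := R3 + 30·R1
  [   1  -2  6/5  0 ]
  [   0   0    0  1 ]
  [   0   0    0  0 ]
  [ -10  20  -12  0 ]
R4 := R4 + 10·R1
  [ 1  -2  6/5  0 ]
  [ 0   0    0  1 ]
  [ 0   0    0  0 ]
  [ 0   0    0  0 ]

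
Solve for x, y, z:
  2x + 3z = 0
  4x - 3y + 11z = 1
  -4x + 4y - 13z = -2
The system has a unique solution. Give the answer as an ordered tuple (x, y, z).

(-3, 3, 2)

Form the augmented matrix and row-reduce:
  [  2   0    3  |   0 ]
  [  4  -3   11  |   1 ]
  [ -4   4  -13  |  -2 ]
R1 -> 1/2·R1
  [  1   0  3/2  |   0 ]
  [  4  -3   11  |   1 ]
  [ -4   4  -13  |  -2 ]
R2 -> R2 − 4·R1
  [  1   0  3/2  |   0 ]
  [  0  -3    5  |   1 ]
  [ -4   4  -13  |  -2 ]
R3 -> R3 + 4·R1
  [ 1   0  3/2  |   0 ]
  [ 0  -3    5  |   1 ]
  [ 0   4   -7  |  -2 ]
R2 -> -1/3·R2
  [ 1  0   3/2  |     0 ]
  [ 0  1  -5/3  |  -1/3 ]
  [ 0  4    -7  |    -2 ]
R3 -> R3 − 4·R2
  [ 1  0   3/2  |     0 ]
  [ 0  1  -5/3  |  -1/3 ]
  [ 0  0  -1/3  |  -2/3 ]
R3 -> -3·R3
  [ 1  0   3/2  |     0 ]
  [ 0  1  -5/3  |  -1/3 ]
  [ 0  0     1  |     2 ]
R2 -> R2 + 5/3·R3
  [ 1  0  3/2  |  0 ]
  [ 0  1    0  |  3 ]
  [ 0  0    1  |  2 ]
R1 -> R1 − 3/2·R3
  [ 1  0  0  |  -3 ]
  [ 0  1  0  |   3 ]
  [ 0  0  1  |   2 ]
Reading off the last column: x = -3, y = 3, z = 2.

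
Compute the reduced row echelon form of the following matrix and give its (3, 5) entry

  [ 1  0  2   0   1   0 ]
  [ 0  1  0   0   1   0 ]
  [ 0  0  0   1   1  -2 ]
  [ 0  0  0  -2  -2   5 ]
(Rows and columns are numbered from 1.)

1

Add 2 times ρ3 to ρ4.
  [ 1  0  2  0  1   0 ]
  [ 0  1  0  0  1   0 ]
  [ 0  0  0  1  1  -2 ]
  [ 0  0  0  0  0   1 ]
Add 2 times ρ4 to ρ3.
  [ 1  0  2  0  1  0 ]
  [ 0  1  0  0  1  0 ]
  [ 0  0  0  1  1  0 ]
  [ 0  0  0  0  0  1 ]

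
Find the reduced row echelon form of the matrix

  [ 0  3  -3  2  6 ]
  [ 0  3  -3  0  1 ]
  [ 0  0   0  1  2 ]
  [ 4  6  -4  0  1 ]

[[1, 0, 1/2, 0, 0], [0, 1, -1, 0, 0], [0, 0, 0, 1, 0], [0, 0, 0, 0, 1]]

Swap ρ1 and ρ4.
  [ 4  6  -4  0  1 ]
  [ 0  3  -3  0  1 ]
  [ 0  0   0  1  2 ]
  [ 0  3  -3  2  6 ]
Multiply ρ1 by 1/4.
  [ 1  3/2  -1  0  1/4 ]
  [ 0    3  -3  0    1 ]
  [ 0    0   0  1    2 ]
  [ 0    3  -3  2    6 ]
Multiply ρ2 by 1/3.
  [ 1  3/2  -1  0  1/4 ]
  [ 0    1  -1  0  1/3 ]
  [ 0    0   0  1    2 ]
  [ 0    3  -3  2    6 ]
Subtract 3 times ρ2 from ρ4.
  [ 1  3/2  -1  0  1/4 ]
  [ 0    1  -1  0  1/3 ]
  [ 0    0   0  1    2 ]
  [ 0    0   0  2    5 ]
Subtract 2 times ρ3 from ρ4.
  [ 1  3/2  -1  0  1/4 ]
  [ 0    1  -1  0  1/3 ]
  [ 0    0   0  1    2 ]
  [ 0    0   0  0    1 ]
Subtract 2 times ρ4 from ρ3.
  [ 1  3/2  -1  0  1/4 ]
  [ 0    1  -1  0  1/3 ]
  [ 0    0   0  1    0 ]
  [ 0    0   0  0    1 ]
Subtract 1/3 times ρ4 from ρ2.
  [ 1  3/2  -1  0  1/4 ]
  [ 0    1  -1  0    0 ]
  [ 0    0   0  1    0 ]
  [ 0    0   0  0    1 ]
Subtract 1/4 times ρ4 from ρ1.
  [ 1  3/2  -1  0  0 ]
  [ 0    1  -1  0  0 ]
  [ 0    0   0  1  0 ]
  [ 0    0   0  0  1 ]
Subtract 3/2 times ρ2 from ρ1.
  [ 1  0  1/2  0  0 ]
  [ 0  1   -1  0  0 ]
  [ 0  0    0  1  0 ]
  [ 0  0    0  0  1 ]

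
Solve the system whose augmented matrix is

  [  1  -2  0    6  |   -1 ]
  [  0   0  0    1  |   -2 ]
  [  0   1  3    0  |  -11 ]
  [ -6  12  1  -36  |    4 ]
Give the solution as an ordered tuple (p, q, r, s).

R4 -> R4 + 6·R1
  [ 1  -2  0  6  |   -1 ]
  [ 0   0  0  1  |   -2 ]
  [ 0   1  3  0  |  -11 ]
  [ 0   0  1  0  |   -2 ]
R2 ↔ R3
  [ 1  -2  0  6  |   -1 ]
  [ 0   1  3  0  |  -11 ]
  [ 0   0  0  1  |   -2 ]
  [ 0   0  1  0  |   -2 ]
R3 ↔ R4
  [ 1  -2  0  6  |   -1 ]
  [ 0   1  3  0  |  -11 ]
  [ 0   0  1  0  |   -2 ]
  [ 0   0  0  1  |   -2 ]
R1 -> R1 − 6·R4
  [ 1  -2  0  0  |   11 ]
  [ 0   1  3  0  |  -11 ]
  [ 0   0  1  0  |   -2 ]
  [ 0   0  0  1  |   -2 ]
R2 -> R2 − 3·R3
  [ 1  -2  0  0  |  11 ]
  [ 0   1  0  0  |  -5 ]
  [ 0   0  1  0  |  -2 ]
  [ 0   0  0  1  |  -2 ]
R1 -> R1 + 2·R2
  [ 1  0  0  0  |   1 ]
  [ 0  1  0  0  |  -5 ]
  [ 0  0  1  0  |  -2 ]
  [ 0  0  0  1  |  -2 ]
Reading off the last column: p = 1, q = -5, r = -2, s = -2.

(1, -5, -2, -2)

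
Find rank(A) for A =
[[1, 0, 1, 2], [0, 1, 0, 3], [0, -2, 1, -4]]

R3 -> R3 + 2·R2
R1 -> R1 − R3
The reduced form has 3 nonzero rows.

rank = 3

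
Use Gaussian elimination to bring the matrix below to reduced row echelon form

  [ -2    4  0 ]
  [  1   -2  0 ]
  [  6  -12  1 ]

[[1, -2, 0], [0, 0, 1], [0, 0, 0]]

r1 → -1/2·r1
r2 → r2 − r1
r3 → r3 − 6·r1
r2 <-> r3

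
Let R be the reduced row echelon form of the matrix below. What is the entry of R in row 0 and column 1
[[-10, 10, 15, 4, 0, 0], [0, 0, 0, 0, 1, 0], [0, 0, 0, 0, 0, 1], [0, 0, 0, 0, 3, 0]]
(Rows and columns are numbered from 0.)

-1

R1 -> -1/10·R1
  [ 1  -1  -3/2  -2/5  0  0 ]
  [ 0   0     0     0  1  0 ]
  [ 0   0     0     0  0  1 ]
  [ 0   0     0     0  3  0 ]
R4 -> R4 − 3·R2
  [ 1  -1  -3/2  -2/5  0  0 ]
  [ 0   0     0     0  1  0 ]
  [ 0   0     0     0  0  1 ]
  [ 0   0     0     0  0  0 ]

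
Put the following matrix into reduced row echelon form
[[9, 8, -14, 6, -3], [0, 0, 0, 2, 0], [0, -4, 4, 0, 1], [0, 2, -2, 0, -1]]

[[1, 0, -2/3, 0, 0], [0, 1, -1, 0, 0], [0, 0, 0, 1, 0], [0, 0, 0, 0, 1]]

ρ1 -> 1/9·ρ1
  [ 1  8/9  -14/9  2/3  -1/3 ]
  [ 0    0      0    2     0 ]
  [ 0   -4      4    0     1 ]
  [ 0    2     -2    0    -1 ]
ρ2 ↔ ρ3
  [ 1  8/9  -14/9  2/3  -1/3 ]
  [ 0   -4      4    0     1 ]
  [ 0    0      0    2     0 ]
  [ 0    2     -2    0    -1 ]
ρ2 -> -1/4·ρ2
  [ 1  8/9  -14/9  2/3  -1/3 ]
  [ 0    1     -1    0  -1/4 ]
  [ 0    0      0    2     0 ]
  [ 0    2     -2    0    -1 ]
ρ4 -> ρ4 − 2·ρ2
  [ 1  8/9  -14/9  2/3  -1/3 ]
  [ 0    1     -1    0  -1/4 ]
  [ 0    0      0    2     0 ]
  [ 0    0      0    0  -1/2 ]
ρ3 -> 1/2·ρ3
  [ 1  8/9  -14/9  2/3  -1/3 ]
  [ 0    1     -1    0  -1/4 ]
  [ 0    0      0    1     0 ]
  [ 0    0      0    0  -1/2 ]
ρ4 -> -2·ρ4
  [ 1  8/9  -14/9  2/3  -1/3 ]
  [ 0    1     -1    0  -1/4 ]
  [ 0    0      0    1     0 ]
  [ 0    0      0    0     1 ]
ρ2 -> ρ2 + 1/4·ρ4
  [ 1  8/9  -14/9  2/3  -1/3 ]
  [ 0    1     -1    0     0 ]
  [ 0    0      0    1     0 ]
  [ 0    0      0    0     1 ]
ρ1 -> ρ1 + 1/3·ρ4
  [ 1  8/9  -14/9  2/3  0 ]
  [ 0    1     -1    0  0 ]
  [ 0    0      0    1  0 ]
  [ 0    0      0    0  1 ]
ρ1 -> ρ1 − 2/3·ρ3
  [ 1  8/9  -14/9  0  0 ]
  [ 0    1     -1  0  0 ]
  [ 0    0      0  1  0 ]
  [ 0    0      0  0  1 ]
ρ1 -> ρ1 − 8/9·ρ2
  [ 1  0  -2/3  0  0 ]
  [ 0  1    -1  0  0 ]
  [ 0  0     0  1  0 ]
  [ 0  0     0  0  1 ]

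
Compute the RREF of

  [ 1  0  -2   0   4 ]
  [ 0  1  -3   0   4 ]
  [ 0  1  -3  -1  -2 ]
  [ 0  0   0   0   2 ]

Subtract r2 from r3.
  [ 1  0  -2   0   4 ]
  [ 0  1  -3   0   4 ]
  [ 0  0   0  -1  -6 ]
  [ 0  0   0   0   2 ]
Multiply r3 by -1.
  [ 1  0  -2  0  4 ]
  [ 0  1  -3  0  4 ]
  [ 0  0   0  1  6 ]
  [ 0  0   0  0  2 ]
Multiply r4 by 1/2.
  [ 1  0  -2  0  4 ]
  [ 0  1  -3  0  4 ]
  [ 0  0   0  1  6 ]
  [ 0  0   0  0  1 ]
Subtract 6 times r4 from r3.
  [ 1  0  -2  0  4 ]
  [ 0  1  -3  0  4 ]
  [ 0  0   0  1  0 ]
  [ 0  0   0  0  1 ]
Subtract 4 times r4 from r2.
  [ 1  0  -2  0  4 ]
  [ 0  1  -3  0  0 ]
  [ 0  0   0  1  0 ]
  [ 0  0   0  0  1 ]
Subtract 4 times r4 from r1.
  [ 1  0  -2  0  0 ]
  [ 0  1  -3  0  0 ]
  [ 0  0   0  1  0 ]
  [ 0  0   0  0  1 ]

[[1, 0, -2, 0, 0], [0, 1, -3, 0, 0], [0, 0, 0, 1, 0], [0, 0, 0, 0, 1]]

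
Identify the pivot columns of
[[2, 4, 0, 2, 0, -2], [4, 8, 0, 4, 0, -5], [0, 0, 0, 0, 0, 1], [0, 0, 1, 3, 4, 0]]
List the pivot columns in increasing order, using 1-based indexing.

R1 → 1/2·R1
  [ 1  2  0  1  0  -1 ]
  [ 4  8  0  4  0  -5 ]
  [ 0  0  0  0  0   1 ]
  [ 0  0  1  3  4   0 ]
R2 → R2 − 4·R1
  [ 1  2  0  1  0  -1 ]
  [ 0  0  0  0  0  -1 ]
  [ 0  0  0  0  0   1 ]
  [ 0  0  1  3  4   0 ]
R2 <-> R4
  [ 1  2  0  1  0  -1 ]
  [ 0  0  1  3  4   0 ]
  [ 0  0  0  0  0   1 ]
  [ 0  0  0  0  0  -1 ]
R4 → R4 + R3
  [ 1  2  0  1  0  -1 ]
  [ 0  0  1  3  4   0 ]
  [ 0  0  0  0  0   1 ]
  [ 0  0  0  0  0   0 ]
R1 → R1 + R3
  [ 1  2  0  1  0  0 ]
  [ 0  0  1  3  4  0 ]
  [ 0  0  0  0  0  1 ]
  [ 0  0  0  0  0  0 ]
Pivot columns are the columns containing a leading 1.

1, 3, 6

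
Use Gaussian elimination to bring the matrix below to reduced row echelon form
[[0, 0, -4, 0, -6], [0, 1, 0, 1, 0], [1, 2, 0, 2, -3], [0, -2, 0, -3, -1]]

Swap r1 and r3.
  [ 1   2   0   2  -3 ]
  [ 0   1   0   1   0 ]
  [ 0   0  -4   0  -6 ]
  [ 0  -2   0  -3  -1 ]
Add 2 times r2 to r4.
  [ 1  2   0   2  -3 ]
  [ 0  1   0   1   0 ]
  [ 0  0  -4   0  -6 ]
  [ 0  0   0  -1  -1 ]
Multiply r3 by -1/4.
  [ 1  2  0   2   -3 ]
  [ 0  1  0   1    0 ]
  [ 0  0  1   0  3/2 ]
  [ 0  0  0  -1   -1 ]
Multiply r4 by -1.
  [ 1  2  0  2   -3 ]
  [ 0  1  0  1    0 ]
  [ 0  0  1  0  3/2 ]
  [ 0  0  0  1    1 ]
Subtract r4 from r2.
  [ 1  2  0  2   -3 ]
  [ 0  1  0  0   -1 ]
  [ 0  0  1  0  3/2 ]
  [ 0  0  0  1    1 ]
Subtract 2 times r4 from r1.
  [ 1  2  0  0   -5 ]
  [ 0  1  0  0   -1 ]
  [ 0  0  1  0  3/2 ]
  [ 0  0  0  1    1 ]
Subtract 2 times r2 from r1.
  [ 1  0  0  0   -3 ]
  [ 0  1  0  0   -1 ]
  [ 0  0  1  0  3/2 ]
  [ 0  0  0  1    1 ]

[[1, 0, 0, 0, -3], [0, 1, 0, 0, -1], [0, 0, 1, 0, 3/2], [0, 0, 0, 1, 1]]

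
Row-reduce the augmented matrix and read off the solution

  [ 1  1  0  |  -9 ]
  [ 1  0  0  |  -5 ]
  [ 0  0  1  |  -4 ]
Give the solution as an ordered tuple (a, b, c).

R2 ← R2 − R1
R2 ← -1·R2
R1 ← R1 − R2
Reading off the last column: a = -5, b = -4, c = -4.

(-5, -4, -4)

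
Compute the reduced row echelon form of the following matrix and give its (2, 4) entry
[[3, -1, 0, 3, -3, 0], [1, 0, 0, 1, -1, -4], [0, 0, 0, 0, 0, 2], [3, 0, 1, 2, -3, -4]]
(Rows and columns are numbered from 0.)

0

ρ1 → 1/3·ρ1
  [ 1  -1/3  0  1  -1   0 ]
  [ 1     0  0  1  -1  -4 ]
  [ 0     0  0  0   0   2 ]
  [ 3     0  1  2  -3  -4 ]
ρ2 → ρ2 − ρ1
  [ 1  -1/3  0  1  -1   0 ]
  [ 0   1/3  0  0   0  -4 ]
  [ 0     0  0  0   0   2 ]
  [ 3     0  1  2  -3  -4 ]
ρ4 → ρ4 − 3·ρ1
  [ 1  -1/3  0   1  -1   0 ]
  [ 0   1/3  0   0   0  -4 ]
  [ 0     0  0   0   0   2 ]
  [ 0     1  1  -1   0  -4 ]
ρ2 → 3·ρ2
  [ 1  -1/3  0   1  -1    0 ]
  [ 0     1  0   0   0  -12 ]
  [ 0     0  0   0   0    2 ]
  [ 0     1  1  -1   0   -4 ]
ρ4 → ρ4 − ρ2
  [ 1  -1/3  0   1  -1    0 ]
  [ 0     1  0   0   0  -12 ]
  [ 0     0  0   0   0    2 ]
  [ 0     0  1  -1   0    8 ]
ρ3 <=> ρ4
  [ 1  -1/3  0   1  -1    0 ]
  [ 0     1  0   0   0  -12 ]
  [ 0     0  1  -1   0    8 ]
  [ 0     0  0   0   0    2 ]
ρ4 → 1/2·ρ4
  [ 1  -1/3  0   1  -1    0 ]
  [ 0     1  0   0   0  -12 ]
  [ 0     0  1  -1   0    8 ]
  [ 0     0  0   0   0    1 ]
ρ3 → ρ3 − 8·ρ4
  [ 1  -1/3  0   1  -1    0 ]
  [ 0     1  0   0   0  -12 ]
  [ 0     0  1  -1   0    0 ]
  [ 0     0  0   0   0    1 ]
ρ2 → ρ2 + 12·ρ4
  [ 1  -1/3  0   1  -1  0 ]
  [ 0     1  0   0   0  0 ]
  [ 0     0  1  -1   0  0 ]
  [ 0     0  0   0   0  1 ]
ρ1 → ρ1 + 1/3·ρ2
  [ 1  0  0   1  -1  0 ]
  [ 0  1  0   0   0  0 ]
  [ 0  0  1  -1   0  0 ]
  [ 0  0  0   0   0  1 ]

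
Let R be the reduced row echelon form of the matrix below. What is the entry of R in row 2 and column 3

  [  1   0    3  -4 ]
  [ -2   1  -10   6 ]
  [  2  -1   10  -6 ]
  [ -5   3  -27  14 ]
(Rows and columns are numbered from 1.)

-4

R2 ← R2 + 2·R1
R3 ← R3 − 2·R1
R4 ← R4 + 5·R1
R3 ← R3 + R2
R4 ← R4 − 3·R2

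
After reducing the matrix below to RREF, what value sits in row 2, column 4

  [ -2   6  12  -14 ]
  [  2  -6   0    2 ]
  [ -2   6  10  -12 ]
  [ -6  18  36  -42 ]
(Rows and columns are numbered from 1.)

ρ1 -> -1/2·ρ1
ρ2 -> ρ2 − 2·ρ1
ρ3 -> ρ3 + 2·ρ1
ρ4 -> ρ4 + 6·ρ1
ρ2 -> 1/12·ρ2
ρ3 -> ρ3 + 2·ρ2
ρ1 -> ρ1 + 6·ρ2

-1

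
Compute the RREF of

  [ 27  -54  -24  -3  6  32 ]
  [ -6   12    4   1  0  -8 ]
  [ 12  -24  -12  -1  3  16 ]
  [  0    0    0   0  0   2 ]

R1 ← 1/27·R1
R2 ← R2 + 6·R1
R3 ← R3 − 12·R1
R2 ← -3/4·R2
R3 ← R3 + 4/3·R2
R3 ← -1·R3
R4 ← 1/2·R4
R3 ← R3 + 8/3·R4
R2 ← R2 − 2/3·R4
R1 ← R1 − 32/27·R4
R2 ← R2 + R3
R1 ← R1 − 2/9·R3
R1 ← R1 + 8/9·R2

[[1, -2, 0, -1/3, 0, 0], [0, 0, 1, -1/4, 0, 0], [0, 0, 0, 0, 1, 0], [0, 0, 0, 0, 0, 1]]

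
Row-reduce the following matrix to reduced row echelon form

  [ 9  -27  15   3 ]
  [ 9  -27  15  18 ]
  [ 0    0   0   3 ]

[[1, -3, 5/3, 0], [0, 0, 0, 1], [0, 0, 0, 0]]

r1 → 1/9·r1
  [ 1   -3  5/3  1/3 ]
  [ 9  -27   15   18 ]
  [ 0    0    0    3 ]
r2 → r2 − 9·r1
  [ 1  -3  5/3  1/3 ]
  [ 0   0    0   15 ]
  [ 0   0    0    3 ]
r2 → 1/15·r2
  [ 1  -3  5/3  1/3 ]
  [ 0   0    0    1 ]
  [ 0   0    0    3 ]
r3 → r3 − 3·r2
  [ 1  -3  5/3  1/3 ]
  [ 0   0    0    1 ]
  [ 0   0    0    0 ]
r1 → r1 − 1/3·r2
  [ 1  -3  5/3  0 ]
  [ 0   0    0  1 ]
  [ 0   0    0  0 ]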